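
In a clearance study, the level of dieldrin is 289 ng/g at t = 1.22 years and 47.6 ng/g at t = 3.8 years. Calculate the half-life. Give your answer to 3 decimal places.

Over Δt = 3.8 − 1.22 = 2.58 years, the level fell by a factor of 289/47.6 ≈ 6.0714.
n = log₂(6.0714) ≈ 2.602 half-lives, so t½ = 2.58/2.602 ≈ 0.99153 years.

0.992 years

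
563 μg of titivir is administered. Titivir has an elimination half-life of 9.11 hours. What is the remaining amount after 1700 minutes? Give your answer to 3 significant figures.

Convert the elapsed time: 1700 minutes = 28.3333 hours.
Number of half-lives: n = 28.3333/9.11 ≈ 3.1101.
Remaining = 563 × (1/2)^3.1101 = 563 × 0.11581 ≈ 65.203 μg.

65.2 μg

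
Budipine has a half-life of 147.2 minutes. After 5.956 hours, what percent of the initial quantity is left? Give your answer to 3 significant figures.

18.6%

5.956 hours = 357.36 minutes.
n = 357.36/147.2 ≈ 2.4277 half-lives.
Fraction remaining = (1/2)^2.4277 ≈ 0.18586, i.e. 18.586%.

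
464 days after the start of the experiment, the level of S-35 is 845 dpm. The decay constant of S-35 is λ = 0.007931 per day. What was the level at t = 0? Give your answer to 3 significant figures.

t½ = ln 2 / λ = 0.69315 / 0.007931 ≈ 87.397 days.
Number of half-lives elapsed: n = 464/87.397 ≈ 5.3091.
A₀ = A × 2^n = 845 × 2^5.3091 = 845 × 39.646 ≈ 33501 dpm.

33500 dpm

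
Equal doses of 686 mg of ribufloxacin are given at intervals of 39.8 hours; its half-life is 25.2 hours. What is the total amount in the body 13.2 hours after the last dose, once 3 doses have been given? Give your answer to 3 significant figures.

The 3 doses were given 92.8, 53, 13.2 hours ago.
Total = 686·(1/2)^(92.8/25.2) + 686·(1/2)^(53/25.2) + 686·(1/2)^(13.2/25.2)
      = 53.428 + 159.66 + 477.14 ≈ 690.23 mg.

690 mg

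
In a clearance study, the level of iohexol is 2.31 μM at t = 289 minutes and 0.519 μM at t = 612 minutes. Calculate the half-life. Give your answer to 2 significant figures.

Over Δt = 612 − 289 = 323 minutes, the level fell by a factor of 2.31/0.519 ≈ 4.4509.
n = log₂(4.4509) ≈ 2.1541 half-lives, so t½ = 323/2.1541 ≈ 149.95 minutes.

150 minutes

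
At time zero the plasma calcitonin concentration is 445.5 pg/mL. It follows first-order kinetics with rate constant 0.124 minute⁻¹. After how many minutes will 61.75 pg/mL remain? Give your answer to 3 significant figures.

t½ = ln 2 / k = 0.69315 / 0.124 ≈ 5.5899 minutes.
Fraction remaining = 61.75/445.5 ≈ 0.13861.
n = log₂(445.5/61.75) = ln(7.2146)/ln 2 ≈ 2.8509 half-lives.
t = n × t½ = 2.8509 × 5.5899 ≈ 15.936 minutes.

15.9 minutes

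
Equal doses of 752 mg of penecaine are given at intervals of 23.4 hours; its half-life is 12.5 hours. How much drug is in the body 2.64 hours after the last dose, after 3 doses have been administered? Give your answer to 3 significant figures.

The 3 doses were given 49.44, 26.04, 2.64 hours ago.
Total = 752·(1/2)^(49.44/12.5) + 752·(1/2)^(26.04/12.5) + 752·(1/2)^(2.64/12.5)
      = 48.482 + 177.46 + 649.59 ≈ 875.54 mg.

876 mg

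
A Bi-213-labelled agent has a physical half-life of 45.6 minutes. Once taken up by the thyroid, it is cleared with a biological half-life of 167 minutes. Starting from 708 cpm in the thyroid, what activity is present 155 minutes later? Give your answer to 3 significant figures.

1/t_eff = 1/t_phys + 1/t_biol = 1/45.6 + 1/167 = 0.027918 per minute.
t_eff = 45.6 × 167 / (45.6 + 167) ≈ 35.819 minutes.
Remaining = 708 × (1/2)^(155/35.819) = 708 × (1/2)^4.3273 ≈ 35.269 cpm.

35.3 cpm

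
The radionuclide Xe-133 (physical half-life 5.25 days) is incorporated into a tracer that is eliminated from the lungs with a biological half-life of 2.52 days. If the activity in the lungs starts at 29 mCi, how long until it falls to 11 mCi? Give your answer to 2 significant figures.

1/t_eff = 1/t_phys + 1/t_biol = 1/5.25 + 1/2.52 = 0.5873 per day.
t_eff = 5.25 × 2.52 / (5.25 + 2.52) ≈ 1.7027 days.
n = log₂(29/11) ≈ 1.3985; t = 1.3985 × 1.7027 ≈ 2.3813 days.

2.4 days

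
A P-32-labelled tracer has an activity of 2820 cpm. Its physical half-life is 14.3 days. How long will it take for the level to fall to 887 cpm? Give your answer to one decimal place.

23.9 days

Fraction remaining = 887/2820 ≈ 0.31454.
n = log₂(2820/887) = ln(3.1793)/ln 2 ≈ 1.6687 half-lives.
t = n × t½ = 1.6687 × 14.3 ≈ 23.862 days.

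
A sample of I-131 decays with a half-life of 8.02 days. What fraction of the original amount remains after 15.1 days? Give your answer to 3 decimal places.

0.271

n = 15.1/8.02 ≈ 1.8828 half-lives.
Fraction remaining = (1/2)^1.8828 ≈ 0.27116.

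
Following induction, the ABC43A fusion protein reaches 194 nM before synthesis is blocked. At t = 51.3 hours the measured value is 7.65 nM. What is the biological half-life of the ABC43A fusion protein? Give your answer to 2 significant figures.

A/A₀ = 7.65/194 ≈ 0.039433.
n = log₂(25.359) ≈ 4.6645 half-lives elapsed in 51.3 hours.
t½ = 51.3/4.6645 ≈ 10.998 hours.

11 hours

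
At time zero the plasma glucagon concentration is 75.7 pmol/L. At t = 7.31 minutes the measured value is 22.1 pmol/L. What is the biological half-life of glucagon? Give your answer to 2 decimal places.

A/A₀ = 22.1/75.7 ≈ 0.29194.
n = log₂(3.4253) ≈ 1.7762 half-lives elapsed in 7.31 minutes.
t½ = 7.31/1.7762 ≈ 4.1154 minutes.

4.12 minutes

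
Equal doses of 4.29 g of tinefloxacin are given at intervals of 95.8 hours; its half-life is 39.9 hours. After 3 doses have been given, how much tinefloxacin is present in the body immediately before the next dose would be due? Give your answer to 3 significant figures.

The 3 doses were given 287.4, 191.6, 95.8 hours ago.
Total = 4.29·(1/2)^(287.4/39.9) + 4.29·(1/2)^(191.6/39.9) + 4.29·(1/2)^(95.8/39.9)
      = 0.029116 + 0.15378 + 0.81224 ≈ 0.99514 g.

0.995 g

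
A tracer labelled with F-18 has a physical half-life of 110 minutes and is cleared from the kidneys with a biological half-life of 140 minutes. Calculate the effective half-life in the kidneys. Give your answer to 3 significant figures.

61.6 minutes

1/t_eff = 1/t_phys + 1/t_biol = 1/110 + 1/140 = 0.016234 per minute.
t_eff = 110 × 140 / (110 + 140) ≈ 61.6 minutes.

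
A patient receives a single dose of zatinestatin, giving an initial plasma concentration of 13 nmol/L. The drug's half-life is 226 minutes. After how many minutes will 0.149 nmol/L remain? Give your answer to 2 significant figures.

Fraction remaining = 0.149/13 ≈ 0.011462.
n = log₂(13/0.149) = ln(87.248)/ln 2 ≈ 6.4471 half-lives.
t = n × t½ = 6.4471 × 226 ≈ 1457 minutes.

1500 minutes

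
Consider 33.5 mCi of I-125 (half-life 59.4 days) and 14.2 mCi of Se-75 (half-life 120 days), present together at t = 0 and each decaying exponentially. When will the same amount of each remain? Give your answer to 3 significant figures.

Set 33.5·(1/2)^(t/59.4) = 14.2·(1/2)^(t/120).
Taking log₂: log₂(33.5/14.2) = t·(1/59.4 − 1/120).
log₂(2.3592) = 1.2383; 1/59.4 − 1/120 = 0.0085017.
t = 1.2383 / 0.0085017 ≈ 145.65 days.

146 days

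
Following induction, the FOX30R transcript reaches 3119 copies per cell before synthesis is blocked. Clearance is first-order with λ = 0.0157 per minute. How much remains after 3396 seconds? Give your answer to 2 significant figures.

1300 copies per cell

t½ = ln 2 / λ = 0.69315 / 0.0157 ≈ 44.15 minutes.
Convert the elapsed time: 3396 seconds = 56.6 minutes.
Number of half-lives: n = 56.6/44.15 ≈ 1.282.
Remaining = 3119 × (1/2)^1.282 = 3119 × 0.41122 ≈ 1282.6 copies per cell.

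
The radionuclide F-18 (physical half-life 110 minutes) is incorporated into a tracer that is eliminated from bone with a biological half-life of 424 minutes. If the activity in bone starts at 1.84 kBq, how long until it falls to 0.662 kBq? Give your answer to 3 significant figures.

1/t_eff = 1/t_phys + 1/t_biol = 1/110 + 1/424 = 0.011449 per minute.
t_eff = 110 × 424 / (110 + 424) ≈ 87.341 minutes.
n = log₂(1.84/0.662) ≈ 1.4748; t = 1.4748 × 87.341 ≈ 128.81 minutes.

129 minutes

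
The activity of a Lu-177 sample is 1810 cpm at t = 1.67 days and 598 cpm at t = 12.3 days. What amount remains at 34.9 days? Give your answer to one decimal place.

56.8 cpm

Over Δt = 12.3 − 1.67 = 10.63 days, the level fell by a factor of 1810/598 ≈ 3.0268.
n = log₂(3.0268) ≈ 1.5978 half-lives, so t½ = 10.63/1.5978 ≈ 6.653 days.
From t = 12.3 to t = 34.9: 598 × (1/2)^((34.9−12.3)/6.653) ≈ 56.77 cpm.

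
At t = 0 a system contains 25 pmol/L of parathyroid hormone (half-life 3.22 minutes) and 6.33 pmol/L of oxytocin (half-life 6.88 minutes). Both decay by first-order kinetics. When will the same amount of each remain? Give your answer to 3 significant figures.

12.0 minutes

Set 25·(1/2)^(t/3.22) = 6.33·(1/2)^(t/6.88).
Taking log₂: log₂(25/6.33) = t·(1/3.22 − 1/6.88).
log₂(3.9494) = 1.9817; 1/3.22 − 1/6.88 = 0.16521.
t = 1.9817 / 0.16521 ≈ 11.995 minutes.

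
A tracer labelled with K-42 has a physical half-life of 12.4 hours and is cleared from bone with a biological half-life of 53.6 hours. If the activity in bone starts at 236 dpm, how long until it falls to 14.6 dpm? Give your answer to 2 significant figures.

1/t_eff = 1/t_phys + 1/t_biol = 1/12.4 + 1/53.6 = 0.099302 per hour.
t_eff = 12.4 × 53.6 / (12.4 + 53.6) ≈ 10.07 hours.
n = log₂(236/14.6) ≈ 4.0147; t = 4.0147 × 10.07 ≈ 40.43 hours.

40 hours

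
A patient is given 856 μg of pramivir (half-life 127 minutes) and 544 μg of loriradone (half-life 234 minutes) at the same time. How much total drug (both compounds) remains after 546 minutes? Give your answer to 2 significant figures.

150 μg

pramivir: 856 × (1/2)^(546/127) = 856 × (1/2)^4.2992 ≈ 43.479 μg.
loriradone: 544 × (1/2)^(546/234) = 544 × (1/2)^2.3333 ≈ 107.94 μg.
Total = 43.479 + 107.94 ≈ 151.42 μg.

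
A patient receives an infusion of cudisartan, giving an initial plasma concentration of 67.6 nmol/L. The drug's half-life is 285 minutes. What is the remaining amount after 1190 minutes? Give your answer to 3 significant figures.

Number of half-lives: n = 1190/285 ≈ 4.1754.
Remaining = 67.6 × (1/2)^4.1754 = 67.6 × 0.055344 ≈ 3.7412 nmol/L.

3.74 nmol/L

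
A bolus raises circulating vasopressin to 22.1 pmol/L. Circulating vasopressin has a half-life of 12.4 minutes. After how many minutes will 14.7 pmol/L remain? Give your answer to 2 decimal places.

7.29 minutes

Fraction remaining = 14.7/22.1 ≈ 0.66516.
n = log₂(22.1/14.7) = ln(1.5034)/ln 2 ≈ 0.58823 half-lives.
t = n × t½ = 0.58823 × 12.4 ≈ 7.2941 minutes.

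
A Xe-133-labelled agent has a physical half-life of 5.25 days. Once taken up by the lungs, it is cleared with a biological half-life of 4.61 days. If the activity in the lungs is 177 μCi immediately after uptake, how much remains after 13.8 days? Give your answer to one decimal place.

3.6 μCi

1/t_eff = 1/t_phys + 1/t_biol = 1/5.25 + 1/4.61 = 0.4074 per day.
t_eff = 5.25 × 4.61 / (5.25 + 4.61) ≈ 2.4546 days.
Remaining = 177 × (1/2)^(13.8/2.4546) = 177 × (1/2)^5.6221 ≈ 3.5939 μCi.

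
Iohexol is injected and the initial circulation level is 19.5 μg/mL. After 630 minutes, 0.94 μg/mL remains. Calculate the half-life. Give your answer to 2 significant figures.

140 minutes

A/A₀ = 0.94/19.5 ≈ 0.048205.
n = log₂(20.745) ≈ 4.3747 half-lives elapsed in 630 minutes.
t½ = 630/4.3747 ≈ 144.01 minutes.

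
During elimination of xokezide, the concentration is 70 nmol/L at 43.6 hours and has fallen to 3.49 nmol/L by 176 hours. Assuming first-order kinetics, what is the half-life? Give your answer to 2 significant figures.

31 hours

Over Δt = 176 − 43.6 = 132.4 hours, the level fell by a factor of 70/3.49 ≈ 20.057.
n = log₂(20.057) ≈ 4.3261 half-lives, so t½ = 132.4/4.3261 ≈ 30.605 hours.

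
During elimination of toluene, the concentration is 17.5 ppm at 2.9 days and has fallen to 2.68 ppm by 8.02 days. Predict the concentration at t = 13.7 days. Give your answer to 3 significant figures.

0.334 ppm

Over Δt = 8.02 − 2.9 = 5.12 days, the level fell by a factor of 17.5/2.68 ≈ 6.5299.
n = log₂(6.5299) ≈ 2.7071 half-lives, so t½ = 5.12/2.7071 ≈ 1.8914 days.
From t = 8.02 to t = 13.7: 2.68 × (1/2)^((13.7−8.02)/1.8914) ≈ 0.33427 ppm.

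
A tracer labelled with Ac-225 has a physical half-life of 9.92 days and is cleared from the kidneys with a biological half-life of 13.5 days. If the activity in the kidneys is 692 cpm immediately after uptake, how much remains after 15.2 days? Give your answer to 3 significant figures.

110 cpm

1/t_eff = 1/t_phys + 1/t_biol = 1/9.92 + 1/13.5 = 0.17488 per day.
t_eff = 9.92 × 13.5 / (9.92 + 13.5) ≈ 5.7182 days.
Remaining = 692 × (1/2)^(15.2/5.7182) = 692 × (1/2)^2.6582 ≈ 109.63 cpm.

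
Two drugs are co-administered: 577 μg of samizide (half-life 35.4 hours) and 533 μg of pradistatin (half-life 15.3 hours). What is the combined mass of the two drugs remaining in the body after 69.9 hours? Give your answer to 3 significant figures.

169 μg

samizide: 577 × (1/2)^(69.9/35.4) = 577 × (1/2)^1.9746 ≈ 146.81 μg.
pradistatin: 533 × (1/2)^(69.9/15.3) = 533 × (1/2)^4.5686 ≈ 22.461 μg.
Total = 146.81 + 22.461 ≈ 169.28 μg.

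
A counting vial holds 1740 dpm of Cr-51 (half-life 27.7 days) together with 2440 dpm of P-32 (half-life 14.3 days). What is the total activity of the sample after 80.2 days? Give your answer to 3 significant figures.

Cr-51: 1740 × (1/2)^(80.2/27.7) = 1740 × (1/2)^2.8953 ≈ 233.87 dpm.
P-32: 2440 × (1/2)^(80.2/14.3) = 2440 × (1/2)^5.6084 ≈ 50.014 dpm.
Total = 233.87 + 50.014 ≈ 283.88 dpm.

284 dpm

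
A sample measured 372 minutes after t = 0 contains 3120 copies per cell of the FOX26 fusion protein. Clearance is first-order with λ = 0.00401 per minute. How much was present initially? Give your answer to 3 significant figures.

t½ = ln 2 / λ = 0.69315 / 0.00401 ≈ 172.85 minutes.
Number of half-lives elapsed: n = 372/172.85 ≈ 2.1521.
A₀ = A × 2^n = 3120 × 2^2.1521 = 3120 × 4.4447 ≈ 13868 copies per cell.

13900 copies per cell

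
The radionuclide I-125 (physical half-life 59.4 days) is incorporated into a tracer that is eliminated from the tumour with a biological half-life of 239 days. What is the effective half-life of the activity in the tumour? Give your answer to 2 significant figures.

1/t_eff = 1/t_phys + 1/t_biol = 1/59.4 + 1/239 = 0.021019 per day.
t_eff = 59.4 × 239 / (59.4 + 239) ≈ 47.576 days.

48 days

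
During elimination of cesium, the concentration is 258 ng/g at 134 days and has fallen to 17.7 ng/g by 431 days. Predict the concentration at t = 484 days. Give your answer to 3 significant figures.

11.0 ng/g

Over Δt = 431 − 134 = 297 days, the level fell by a factor of 258/17.7 ≈ 14.576.
n = log₂(14.576) ≈ 3.8655 half-lives, so t½ = 297/3.8655 ≈ 76.833 days.
From t = 431 to t = 484: 17.7 × (1/2)^((484−431)/76.833) ≈ 10.973 ng/g.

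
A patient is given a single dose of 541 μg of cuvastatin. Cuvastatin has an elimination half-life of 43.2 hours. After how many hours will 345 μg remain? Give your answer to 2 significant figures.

Fraction remaining = 345/541 ≈ 0.63771.
n = log₂(541/345) = ln(1.5681)/ln 2 ≈ 0.64903 half-lives.
t = n × t½ = 0.64903 × 43.2 ≈ 28.038 hours.

28 hours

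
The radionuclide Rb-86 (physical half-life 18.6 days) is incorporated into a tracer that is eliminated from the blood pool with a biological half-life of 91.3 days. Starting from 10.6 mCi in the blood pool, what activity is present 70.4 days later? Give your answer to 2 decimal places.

1/t_eff = 1/t_phys + 1/t_biol = 1/18.6 + 1/91.3 = 0.064716 per day.
t_eff = 18.6 × 91.3 / (18.6 + 91.3) ≈ 15.452 days.
Remaining = 10.6 × (1/2)^(70.4/15.452) = 10.6 × (1/2)^4.556 ≈ 0.45061 mCi.

0.45 mCi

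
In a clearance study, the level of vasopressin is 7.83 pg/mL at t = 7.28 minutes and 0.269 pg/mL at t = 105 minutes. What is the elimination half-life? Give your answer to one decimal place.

20.1 minutes

Over Δt = 105 − 7.28 = 97.72 minutes, the level fell by a factor of 7.83/0.269 ≈ 29.108.
n = log₂(29.108) ≈ 4.8633 half-lives, so t½ = 97.72/4.8633 ≈ 20.093 minutes.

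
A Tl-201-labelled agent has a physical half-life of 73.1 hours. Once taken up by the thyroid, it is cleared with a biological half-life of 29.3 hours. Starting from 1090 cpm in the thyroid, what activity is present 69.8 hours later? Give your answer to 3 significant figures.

108 cpm

1/t_eff = 1/t_phys + 1/t_biol = 1/73.1 + 1/29.3 = 0.04781 per hour.
t_eff = 73.1 × 29.3 / (73.1 + 29.3) ≈ 20.916 hours.
Remaining = 1090 × (1/2)^(69.8/20.916) = 1090 × (1/2)^3.3371 ≈ 107.86 cpm.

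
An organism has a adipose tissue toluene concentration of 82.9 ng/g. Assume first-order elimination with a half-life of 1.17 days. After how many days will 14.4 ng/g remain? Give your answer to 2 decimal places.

2.95 days

Fraction remaining = 14.4/82.9 ≈ 0.1737.
n = log₂(82.9/14.4) = ln(5.7569)/ln 2 ≈ 2.5253 half-lives.
t = n × t½ = 2.5253 × 1.17 ≈ 2.9546 days.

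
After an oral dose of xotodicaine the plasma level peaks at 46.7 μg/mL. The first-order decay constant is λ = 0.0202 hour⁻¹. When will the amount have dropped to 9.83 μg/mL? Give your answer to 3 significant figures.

77.1 hours

t½ = ln 2 / λ = 0.69315 / 0.0202 ≈ 34.314 hours.
Fraction remaining = 9.83/46.7 ≈ 0.21049.
n = log₂(46.7/9.83) = ln(4.7508)/ln 2 ≈ 2.2482 half-lives.
t = n × t½ = 2.2482 × 34.314 ≈ 77.144 hours.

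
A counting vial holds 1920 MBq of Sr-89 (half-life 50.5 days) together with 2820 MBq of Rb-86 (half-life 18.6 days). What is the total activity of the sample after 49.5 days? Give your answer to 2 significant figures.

1400 MBq

Sr-89: 1920 × (1/2)^(49.5/50.5) = 1920 × (1/2)^0.9802 ≈ 973.27 MBq.
Rb-86: 2820 × (1/2)^(49.5/18.6) = 2820 × (1/2)^2.6613 ≈ 445.78 MBq.
Total = 973.27 + 445.78 ≈ 1419 MBq.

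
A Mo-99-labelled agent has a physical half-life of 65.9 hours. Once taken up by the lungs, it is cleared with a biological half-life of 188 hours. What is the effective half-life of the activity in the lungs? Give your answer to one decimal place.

1/t_eff = 1/t_phys + 1/t_biol = 1/65.9 + 1/188 = 0.020494 per hour.
t_eff = 65.9 × 188 / (65.9 + 188) ≈ 48.796 hours.

48.8 hours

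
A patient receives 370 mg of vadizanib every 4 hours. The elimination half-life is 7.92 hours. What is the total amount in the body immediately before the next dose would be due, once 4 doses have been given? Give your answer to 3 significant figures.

The 4 doses were given 16, 12, 8, 4 hours ago.
Total = 370·(1/2)^(16/7.92) + 370·(1/2)^(12/7.92) + 370·(1/2)^(8/7.92) + 370·(1/2)^(4/7.92)
      = 91.214 + 129.45 + 183.71 + 260.72 ≈ 665.09 mg.

665 mg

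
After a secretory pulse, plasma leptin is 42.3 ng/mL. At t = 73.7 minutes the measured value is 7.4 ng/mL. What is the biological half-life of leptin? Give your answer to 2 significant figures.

29 minutes

A/A₀ = 7.4/42.3 ≈ 0.17494.
n = log₂(5.7162) ≈ 2.5151 half-lives elapsed in 73.7 minutes.
t½ = 73.7/2.5151 ≈ 29.303 minutes.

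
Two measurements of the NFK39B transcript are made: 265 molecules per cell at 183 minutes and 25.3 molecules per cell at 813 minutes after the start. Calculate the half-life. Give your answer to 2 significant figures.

Over Δt = 813 − 183 = 630 minutes, the level fell by a factor of 265/25.3 ≈ 10.474.
n = log₂(10.474) ≈ 3.3888 half-lives, so t½ = 630/3.3888 ≈ 185.91 minutes.

190 minutes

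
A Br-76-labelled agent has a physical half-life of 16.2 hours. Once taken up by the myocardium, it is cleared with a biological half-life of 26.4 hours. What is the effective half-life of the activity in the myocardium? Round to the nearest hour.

10 hours

1/t_eff = 1/t_phys + 1/t_biol = 1/16.2 + 1/26.4 = 0.099607 per hour.
t_eff = 16.2 × 26.4 / (16.2 + 26.4) ≈ 10.039 hours.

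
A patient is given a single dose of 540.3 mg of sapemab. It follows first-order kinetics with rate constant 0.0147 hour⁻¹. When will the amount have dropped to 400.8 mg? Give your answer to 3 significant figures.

20.3 hours

t½ = ln 2 / λ = 0.69315 / 0.0147 ≈ 47.153 hours.
Fraction remaining = 400.8/540.3 ≈ 0.74181.
n = log₂(540.3/400.8) = ln(1.3481)/ln 2 ≈ 0.43088 half-lives.
t = n × t½ = 0.43088 × 47.153 ≈ 20.317 hours.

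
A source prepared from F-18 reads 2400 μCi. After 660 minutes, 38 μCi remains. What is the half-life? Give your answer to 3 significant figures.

110 minutes

A/A₀ = 38/2400 ≈ 0.015833.
n = log₂(63.158) ≈ 5.9809 half-lives elapsed in 660 minutes.
t½ = 660/5.9809 ≈ 110.35 minutes.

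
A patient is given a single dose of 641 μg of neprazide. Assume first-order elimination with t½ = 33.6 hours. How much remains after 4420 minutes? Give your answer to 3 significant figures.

140 μg

Convert the elapsed time: 4420 minutes = 73.6667 hours.
Number of half-lives: n = 73.6667/33.6 ≈ 2.1925.
Remaining = 641 × (1/2)^2.1925 = 641 × 0.21878 ≈ 140.24 μg.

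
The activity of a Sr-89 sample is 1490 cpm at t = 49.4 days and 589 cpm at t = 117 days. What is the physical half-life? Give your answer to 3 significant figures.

50.5 days

Over Δt = 117 − 49.4 = 67.6 days, the level fell by a factor of 1490/589 ≈ 2.5297.
n = log₂(2.5297) ≈ 1.339 half-lives, so t½ = 67.6/1.339 ≈ 50.486 days.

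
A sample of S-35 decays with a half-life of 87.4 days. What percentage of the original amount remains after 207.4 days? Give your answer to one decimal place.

n = 207.4/87.4 ≈ 2.373 half-lives.
Fraction remaining = (1/2)^2.373 ≈ 0.19304, i.e. 19.304%.

19.3%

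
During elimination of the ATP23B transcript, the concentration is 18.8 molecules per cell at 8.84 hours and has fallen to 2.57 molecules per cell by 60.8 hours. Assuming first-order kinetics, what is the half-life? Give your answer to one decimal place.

Over Δt = 60.8 − 8.84 = 51.96 hours, the level fell by a factor of 18.8/2.57 ≈ 7.3152.
n = log₂(7.3152) ≈ 2.8709 half-lives, so t½ = 51.96/2.8709 ≈ 18.099 hours.

18.1 hours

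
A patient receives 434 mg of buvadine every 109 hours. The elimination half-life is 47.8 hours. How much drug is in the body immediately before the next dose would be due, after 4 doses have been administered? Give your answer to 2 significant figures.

110 mg

The 4 doses were given 436, 327, 218, 109 hours ago.
Total = 434·(1/2)^(436/47.8) + 434·(1/2)^(327/47.8) + 434·(1/2)^(218/47.8) + 434·(1/2)^(109/47.8)
      = 0.77928 + 3.7857 + 18.39 + 89.339 ≈ 112.29 mg.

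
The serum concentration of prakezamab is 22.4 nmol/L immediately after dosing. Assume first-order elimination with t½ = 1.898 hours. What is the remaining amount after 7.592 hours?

Elapsed time is 4 half-lives (7.592/1.898).
Each half-life halves the amount: 22.4 × (1/2)^4 = 22.4/16 = 1.4 nmol/L.

1.4 nmol/L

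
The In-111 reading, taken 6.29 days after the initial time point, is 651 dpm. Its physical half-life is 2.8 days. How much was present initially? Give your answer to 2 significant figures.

Number of half-lives elapsed: n = 6.29/2.8 ≈ 2.2464.
A₀ = A × 2^n = 651 × 2^2.2464 = 651 × 4.7451 ≈ 3089 dpm.

3100 dpm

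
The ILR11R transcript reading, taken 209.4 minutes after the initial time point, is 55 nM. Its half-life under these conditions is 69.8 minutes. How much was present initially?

Number of half-lives elapsed: n = 209.4/69.8 ≈ 3.
A₀ = A × 2^n = 55 × 2^3 = 55 × 8 ≈ 440 nM.

440 nM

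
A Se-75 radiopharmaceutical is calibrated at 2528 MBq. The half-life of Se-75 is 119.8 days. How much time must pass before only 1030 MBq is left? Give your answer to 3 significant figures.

155 days

Fraction remaining = 1030/2528 ≈ 0.40744.
n = log₂(2528/1030) = ln(2.4544)/ln 2 ≈ 1.2954 half-lives.
t = n × t½ = 1.2954 × 119.8 ≈ 155.18 days.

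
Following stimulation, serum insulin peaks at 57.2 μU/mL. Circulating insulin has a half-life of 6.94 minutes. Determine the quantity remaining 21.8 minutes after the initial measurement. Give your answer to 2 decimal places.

Number of half-lives: n = 21.8/6.94 ≈ 3.1412.
Remaining = 57.2 × (1/2)^3.1412 = 57.2 × 0.11334 ≈ 6.4833 μU/mL.

6.48 μU/mL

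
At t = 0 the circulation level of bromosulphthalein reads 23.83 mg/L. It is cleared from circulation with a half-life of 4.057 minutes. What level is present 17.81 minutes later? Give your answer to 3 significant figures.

1.14 mg/L

Number of half-lives: n = 17.81/4.057 ≈ 4.3899.
Remaining = 23.83 × (1/2)^4.3899 = 23.83 × 0.047697 ≈ 1.1366 mg/L.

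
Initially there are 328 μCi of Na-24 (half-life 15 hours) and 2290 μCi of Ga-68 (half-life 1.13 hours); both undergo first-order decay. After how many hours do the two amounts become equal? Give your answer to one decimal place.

3.4 hours

Set 328·(1/2)^(t/15) = 2290·(1/2)^(t/1.13).
Taking log₂: log₂(328/2290) = t·(1/15 − 1/1.13).
log₂(0.14323) = -2.8036; 1/15 − 1/1.13 = -0.81829.
t = -2.8036 / -0.81829 ≈ 3.4261 hours.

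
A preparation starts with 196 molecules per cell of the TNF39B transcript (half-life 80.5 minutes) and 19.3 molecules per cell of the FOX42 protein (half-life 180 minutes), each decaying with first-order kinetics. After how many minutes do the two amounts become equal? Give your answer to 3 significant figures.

487 minutes

Set 196·(1/2)^(t/80.5) = 19.3·(1/2)^(t/180).
Taking log₂: log₂(196/19.3) = t·(1/80.5 − 1/180).
log₂(10.155) = 3.3442; 1/80.5 − 1/180 = 0.0068668.
t = 3.3442 / 0.0068668 ≈ 487.01 minutes.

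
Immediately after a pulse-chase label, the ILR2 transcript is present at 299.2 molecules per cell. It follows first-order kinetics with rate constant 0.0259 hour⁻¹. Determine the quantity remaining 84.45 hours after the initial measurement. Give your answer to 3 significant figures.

33.6 molecules per cell

t½ = ln 2 / λ = 0.69315 / 0.0259 ≈ 26.762 hours.
Number of half-lives: n = 84.45/26.762 ≈ 3.1555.
Remaining = 299.2 × (1/2)^3.1555 = 299.2 × 0.11222 ≈ 33.578 molecules per cell.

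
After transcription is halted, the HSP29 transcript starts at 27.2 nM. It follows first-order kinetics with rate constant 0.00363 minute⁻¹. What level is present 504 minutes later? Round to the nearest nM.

t½ = ln 2 / k = 0.69315 / 0.00363 ≈ 190.95 minutes.
Number of half-lives: n = 504/190.95 ≈ 2.6394.
Remaining = 27.2 × (1/2)^2.6394 = 27.2 × 0.16049 ≈ 4.3653 nM.

4 nM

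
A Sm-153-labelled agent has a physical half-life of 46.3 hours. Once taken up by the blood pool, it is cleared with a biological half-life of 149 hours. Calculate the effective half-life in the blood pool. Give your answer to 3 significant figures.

35.3 hours

1/t_eff = 1/t_phys + 1/t_biol = 1/46.3 + 1/149 = 0.02831 per hour.
t_eff = 46.3 × 149 / (46.3 + 149) ≈ 35.324 hours.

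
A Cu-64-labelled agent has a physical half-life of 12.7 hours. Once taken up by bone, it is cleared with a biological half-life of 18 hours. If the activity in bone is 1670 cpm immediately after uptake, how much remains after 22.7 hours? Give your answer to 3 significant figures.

1/t_eff = 1/t_phys + 1/t_biol = 1/12.7 + 1/18 = 0.1343 per hour.
t_eff = 12.7 × 18 / (12.7 + 18) ≈ 7.4463 hours.
Remaining = 1670 × (1/2)^(22.7/7.4463) = 1670 × (1/2)^3.0485 ≈ 201.85 cpm.

202 cpm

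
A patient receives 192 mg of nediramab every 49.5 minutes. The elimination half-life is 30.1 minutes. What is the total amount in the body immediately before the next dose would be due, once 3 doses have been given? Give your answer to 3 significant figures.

87.3 mg

The 3 doses were given 148.5, 99, 49.5 minutes ago.
Total = 192·(1/2)^(148.5/30.1) + 192·(1/2)^(99/30.1) + 192·(1/2)^(49.5/30.1)
      = 6.2828 + 19.643 + 61.412 ≈ 87.337 mg.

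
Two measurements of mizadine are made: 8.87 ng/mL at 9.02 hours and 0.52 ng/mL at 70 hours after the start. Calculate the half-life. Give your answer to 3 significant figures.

14.9 hours

Over Δt = 70 − 9.02 = 60.98 hours, the level fell by a factor of 8.87/0.52 ≈ 17.058.
n = log₂(17.058) ≈ 4.0924 half-lives, so t½ = 60.98/4.0924 ≈ 14.901 hours.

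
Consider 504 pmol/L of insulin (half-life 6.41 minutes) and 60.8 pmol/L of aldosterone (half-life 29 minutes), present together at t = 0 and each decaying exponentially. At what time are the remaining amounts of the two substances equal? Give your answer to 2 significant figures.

25 minutes

Set 504·(1/2)^(t/6.41) = 60.8·(1/2)^(t/29).
Taking log₂: log₂(504/60.8) = t·(1/6.41 − 1/29).
log₂(8.2895) = 3.0513; 1/6.41 − 1/29 = 0.12152.
t = 3.0513 / 0.12152 ≈ 25.109 minutes.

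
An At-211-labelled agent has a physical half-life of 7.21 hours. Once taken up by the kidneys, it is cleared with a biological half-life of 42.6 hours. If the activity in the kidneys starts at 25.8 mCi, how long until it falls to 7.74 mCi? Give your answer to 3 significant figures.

1/t_eff = 1/t_phys + 1/t_biol = 1/7.21 + 1/42.6 = 0.16217 per hour.
t_eff = 7.21 × 42.6 / (7.21 + 42.6) ≈ 6.1664 hours.
n = log₂(25.8/7.74) ≈ 1.737; t = 1.737 × 6.1664 ≈ 10.711 hours.

10.7 hours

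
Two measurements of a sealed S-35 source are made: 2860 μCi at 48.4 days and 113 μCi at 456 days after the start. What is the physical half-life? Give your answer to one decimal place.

87.4 days

Over Δt = 456 − 48.4 = 407.6 days, the level fell by a factor of 2860/113 ≈ 25.31.
n = log₂(25.31) ≈ 4.6616 half-lives, so t½ = 407.6/4.6616 ≈ 87.437 days.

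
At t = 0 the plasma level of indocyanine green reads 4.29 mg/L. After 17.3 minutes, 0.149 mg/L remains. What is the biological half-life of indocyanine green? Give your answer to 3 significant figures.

3.57 minutes

A/A₀ = 0.149/4.29 ≈ 0.034732.
n = log₂(28.792) ≈ 4.8476 half-lives elapsed in 17.3 minutes.
t½ = 17.3/4.8476 ≈ 3.5688 minutes.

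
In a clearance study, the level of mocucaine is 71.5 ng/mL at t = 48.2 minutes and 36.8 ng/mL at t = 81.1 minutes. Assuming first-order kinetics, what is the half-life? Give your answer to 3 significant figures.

34.3 minutes

Over Δt = 81.1 − 48.2 = 32.9 minutes, the level fell by a factor of 71.5/36.8 ≈ 1.9429.
n = log₂(1.9429) ≈ 0.95824 half-lives, so t½ = 32.9/0.95824 ≈ 34.334 minutes.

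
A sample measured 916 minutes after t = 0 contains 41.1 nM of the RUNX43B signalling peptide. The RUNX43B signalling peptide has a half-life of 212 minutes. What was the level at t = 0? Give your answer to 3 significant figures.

821 nM

Number of half-lives elapsed: n = 916/212 ≈ 4.3208.
A₀ = A × 2^n = 41.1 × 2^4.3208 = 41.1 × 19.984 ≈ 821.33 nM.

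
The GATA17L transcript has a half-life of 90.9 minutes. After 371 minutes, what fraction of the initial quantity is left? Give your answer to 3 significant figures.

0.0591

n = 371/90.9 ≈ 4.0814 half-lives.
Fraction remaining = (1/2)^4.0814 ≈ 0.059071.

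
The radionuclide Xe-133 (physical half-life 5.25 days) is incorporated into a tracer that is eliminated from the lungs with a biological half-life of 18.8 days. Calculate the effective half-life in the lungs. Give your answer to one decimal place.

1/t_eff = 1/t_phys + 1/t_biol = 1/5.25 + 1/18.8 = 0.24367 per day.
t_eff = 5.25 × 18.8 / (5.25 + 18.8) ≈ 4.104 days.

4.1 days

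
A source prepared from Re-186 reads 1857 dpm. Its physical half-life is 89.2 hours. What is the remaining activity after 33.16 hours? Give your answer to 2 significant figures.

1400 dpm

Number of half-lives: n = 33.16/89.2 ≈ 0.37175.
Remaining = 1857 × (1/2)^0.37175 = 1857 × 0.77285 ≈ 1435.2 dpm.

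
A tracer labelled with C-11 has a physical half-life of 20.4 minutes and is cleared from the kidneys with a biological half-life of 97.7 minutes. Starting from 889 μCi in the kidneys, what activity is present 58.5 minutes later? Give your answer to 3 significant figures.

1/t_eff = 1/t_phys + 1/t_biol = 1/20.4 + 1/97.7 = 0.059255 per minute.
t_eff = 20.4 × 97.7 / (20.4 + 97.7) ≈ 16.876 minutes.
Remaining = 889 × (1/2)^(58.5/16.876) = 889 × (1/2)^3.4664 ≈ 80.428 μCi.

80.4 μCi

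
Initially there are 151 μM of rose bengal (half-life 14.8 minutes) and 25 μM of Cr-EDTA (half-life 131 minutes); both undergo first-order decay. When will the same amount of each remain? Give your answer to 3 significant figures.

Set 151·(1/2)^(t/14.8) = 25·(1/2)^(t/131).
Taking log₂: log₂(151/25) = t·(1/14.8 − 1/131).
log₂(6.04) = 2.5945; 1/14.8 − 1/131 = 0.059934.
t = 2.5945 / 0.059934 ≈ 43.29 minutes.

43.3 minutes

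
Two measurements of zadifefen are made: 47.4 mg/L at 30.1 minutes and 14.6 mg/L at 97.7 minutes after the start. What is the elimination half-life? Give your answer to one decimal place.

39.8 minutes

Over Δt = 97.7 − 30.1 = 67.6 minutes, the level fell by a factor of 47.4/14.6 ≈ 3.2466.
n = log₂(3.2466) ≈ 1.6989 half-lives, so t½ = 67.6/1.6989 ≈ 39.79 minutes.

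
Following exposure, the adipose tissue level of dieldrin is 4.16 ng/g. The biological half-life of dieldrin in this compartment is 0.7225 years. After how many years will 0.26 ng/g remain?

2.89 years

0.26/4.16 = 1/16, so 4 half-lives have elapsed.
t = 4 × 0.7225 = 2.89 years.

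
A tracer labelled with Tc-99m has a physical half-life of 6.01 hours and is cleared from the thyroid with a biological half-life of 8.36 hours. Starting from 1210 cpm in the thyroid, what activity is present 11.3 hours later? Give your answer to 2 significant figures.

1/t_eff = 1/t_phys + 1/t_biol = 1/6.01 + 1/8.36 = 0.28601 per hour.
t_eff = 6.01 × 8.36 / (6.01 + 8.36) ≈ 3.4964 hours.
Remaining = 1210 × (1/2)^(11.3/3.4964) = 1210 × (1/2)^3.2319 ≈ 128.79 cpm.

130 cpm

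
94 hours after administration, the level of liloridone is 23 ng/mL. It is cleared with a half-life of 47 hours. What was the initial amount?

Number of half-lives elapsed: n = 94/47 ≈ 2.
A₀ = A × 2^n = 23 × 2^2 = 23 × 4 ≈ 92 ng/mL.

92 ng/mL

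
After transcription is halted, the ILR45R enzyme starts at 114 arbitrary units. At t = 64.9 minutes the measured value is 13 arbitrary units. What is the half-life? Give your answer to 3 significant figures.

20.7 minutes

A/A₀ = 13/114 ≈ 0.11404.
n = log₂(8.7692) ≈ 3.1325 half-lives elapsed in 64.9 minutes.
t½ = 64.9/3.1325 ≈ 20.719 minutes.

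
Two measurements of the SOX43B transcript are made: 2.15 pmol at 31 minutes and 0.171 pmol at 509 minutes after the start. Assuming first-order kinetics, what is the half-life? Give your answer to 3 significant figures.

Over Δt = 509 − 31 = 478 minutes, the level fell by a factor of 2.15/0.171 ≈ 12.573.
n = log₂(12.573) ≈ 3.6523 half-lives, so t½ = 478/3.6523 ≈ 130.88 minutes.

131 minutes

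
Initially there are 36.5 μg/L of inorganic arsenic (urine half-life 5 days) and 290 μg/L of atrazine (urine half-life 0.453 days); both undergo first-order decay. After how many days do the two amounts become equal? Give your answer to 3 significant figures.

1.49 days

Set 36.5·(1/2)^(t/5) = 290·(1/2)^(t/0.453).
Taking log₂: log₂(36.5/290) = t·(1/5 − 1/0.453).
log₂(0.12586) = -2.9901; 1/5 − 1/0.453 = -2.0075.
t = -2.9901 / -2.0075 ≈ 1.4895 days.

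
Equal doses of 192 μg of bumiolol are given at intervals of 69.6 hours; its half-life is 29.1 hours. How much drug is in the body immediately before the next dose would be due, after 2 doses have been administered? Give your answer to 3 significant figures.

43.6 μg

The 2 doses were given 139.2, 69.6 hours ago.
Total = 192·(1/2)^(139.2/29.1) + 192·(1/2)^(69.6/29.1)
      = 6.9714 + 36.586 ≈ 43.557 μg.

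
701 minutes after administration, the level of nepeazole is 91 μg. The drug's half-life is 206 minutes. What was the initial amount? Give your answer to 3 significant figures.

963 μg

Number of half-lives elapsed: n = 701/206 ≈ 3.4029.
A₀ = A × 2^n = 91 × 2^3.4029 = 91 × 10.577 ≈ 962.54 μg.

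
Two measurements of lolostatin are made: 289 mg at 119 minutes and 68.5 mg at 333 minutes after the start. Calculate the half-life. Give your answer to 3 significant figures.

Over Δt = 333 − 119 = 214 minutes, the level fell by a factor of 289/68.5 ≈ 4.219.
n = log₂(4.219) ≈ 2.0769 half-lives, so t½ = 214/2.0769 ≈ 103.04 minutes.

103 minutes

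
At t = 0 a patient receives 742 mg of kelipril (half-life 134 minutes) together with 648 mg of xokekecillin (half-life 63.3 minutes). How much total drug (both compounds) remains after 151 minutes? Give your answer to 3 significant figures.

464 mg

kelipril: 742 × (1/2)^(151/134) = 742 × (1/2)^1.1269 ≈ 339.77 mg.
xokekecillin: 648 × (1/2)^(151/63.3) = 648 × (1/2)^2.3855 ≈ 124.02 mg.
Total = 339.77 + 124.02 ≈ 463.78 mg.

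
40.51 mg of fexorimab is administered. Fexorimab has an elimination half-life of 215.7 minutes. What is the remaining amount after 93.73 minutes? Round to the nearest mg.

Number of half-lives: n = 93.73/215.7 ≈ 0.43454.
Remaining = 40.51 × (1/2)^0.43454 = 40.51 × 0.73993 ≈ 29.975 mg.

30 mg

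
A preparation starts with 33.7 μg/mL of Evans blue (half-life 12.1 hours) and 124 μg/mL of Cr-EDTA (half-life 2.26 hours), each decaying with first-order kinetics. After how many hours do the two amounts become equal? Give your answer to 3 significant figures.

5.22 hours

Set 33.7·(1/2)^(t/12.1) = 124·(1/2)^(t/2.26).
Taking log₂: log₂(33.7/124) = t·(1/12.1 − 1/2.26).
log₂(0.27177) = -1.8795; 1/12.1 − 1/2.26 = -0.35983.
t = -1.8795 / -0.35983 ≈ 5.2233 hours.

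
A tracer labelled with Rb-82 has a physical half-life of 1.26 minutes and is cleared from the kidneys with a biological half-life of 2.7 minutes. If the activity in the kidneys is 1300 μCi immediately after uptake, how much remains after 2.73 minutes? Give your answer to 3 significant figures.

144 μCi

1/t_eff = 1/t_phys + 1/t_biol = 1/1.26 + 1/2.7 = 1.164 per minute.
t_eff = 1.26 × 2.7 / (1.26 + 2.7) ≈ 0.85909 minutes.
Remaining = 1300 × (1/2)^(2.73/0.85909) = 1300 × (1/2)^3.1778 ≈ 143.66 μCi.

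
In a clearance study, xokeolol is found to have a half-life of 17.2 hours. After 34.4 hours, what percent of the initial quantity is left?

25%

n = 34.4/17.2 ≈ 2 half-lives.
Fraction remaining = (1/2)^2 ≈ 0.25, i.e. 25%.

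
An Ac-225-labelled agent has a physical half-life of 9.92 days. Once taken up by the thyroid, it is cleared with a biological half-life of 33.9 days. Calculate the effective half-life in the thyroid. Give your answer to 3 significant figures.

7.67 days

1/t_eff = 1/t_phys + 1/t_biol = 1/9.92 + 1/33.9 = 0.1303 per day.
t_eff = 9.92 × 33.9 / (9.92 + 33.9) ≈ 7.6743 days.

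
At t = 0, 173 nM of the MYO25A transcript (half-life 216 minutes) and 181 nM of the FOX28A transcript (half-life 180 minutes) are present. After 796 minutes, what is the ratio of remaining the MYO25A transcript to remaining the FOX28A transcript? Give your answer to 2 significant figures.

1.6

MYO25A transcript: 173 × (1/2)^(796/216) = 173 × (1/2)^3.6852 ≈ 13.449 nM.
FOX28A transcript: 181 × (1/2)^(796/180) = 181 × (1/2)^4.4222 ≈ 8.4422 nM.
Ratio ≈ 13.449 / 8.4422 ≈ 1.5931.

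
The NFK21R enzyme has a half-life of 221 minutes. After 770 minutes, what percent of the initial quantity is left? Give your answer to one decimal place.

n = 770/221 ≈ 3.4842 half-lives.
Fraction remaining = (1/2)^3.4842 ≈ 0.089364, i.e. 8.9364%.

8.9%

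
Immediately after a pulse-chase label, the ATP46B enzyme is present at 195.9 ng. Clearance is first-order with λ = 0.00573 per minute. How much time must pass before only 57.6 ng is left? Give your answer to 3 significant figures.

t½ = ln 2 / λ = 0.69315 / 0.00573 ≈ 120.97 minutes.
Fraction remaining = 57.6/195.9 ≈ 0.29403.
n = log₂(195.9/57.6) = ln(3.401)/ln 2 ≈ 1.766 half-lives.
t = n × t½ = 1.766 × 120.97 ≈ 213.63 minutes.

214 minutes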